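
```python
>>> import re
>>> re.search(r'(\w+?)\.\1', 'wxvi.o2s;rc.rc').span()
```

(9, 14)

The backreference `\1` re-matches whatever the first group consumed, character for character.
Unlike `match`, `search` isn't anchored — it looks for the pattern anywhere in the string.
The match spans [9:14] → 'rc.rc'.
Captured: group 1 = 'rc'.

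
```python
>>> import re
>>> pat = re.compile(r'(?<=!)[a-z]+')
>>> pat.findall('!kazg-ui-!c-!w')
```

['kazg', 'c', 'w']

Because the assertion is zero-width, the text it checks is not consumed and won't appear in the result.
No capturing groups, so `findall` returns the 3 full match strings.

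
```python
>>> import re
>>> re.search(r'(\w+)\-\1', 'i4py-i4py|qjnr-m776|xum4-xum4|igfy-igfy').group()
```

'i4py-i4py'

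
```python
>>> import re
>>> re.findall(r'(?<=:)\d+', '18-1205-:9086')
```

The `(?=…)`/`(?<=…)` assertion just peeks at neighbouring text; it doesn't advance the match position.
Matches: at [9:13] → '9086'.
With no groups in the pattern, `findall` gives back each whole match — 1 here.

['9086']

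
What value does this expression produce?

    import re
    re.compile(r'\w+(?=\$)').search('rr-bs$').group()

'bs'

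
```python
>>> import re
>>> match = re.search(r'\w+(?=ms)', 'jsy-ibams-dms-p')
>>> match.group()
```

'iba'

Lookahead/lookbehind check context without consuming it, so the matched span excludes the asserted characters.
`re.search` scans for the first position where the pattern succeeds.
The match spans [4:7] → 'iba'.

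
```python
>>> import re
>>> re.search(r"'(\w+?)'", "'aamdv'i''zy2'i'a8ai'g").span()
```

(0, 7)

`re.search` scans for the first position where the pattern succeeds.
The match spans [0:7] → "'aamdv'".
Captured: group 1 = 'aamdv'.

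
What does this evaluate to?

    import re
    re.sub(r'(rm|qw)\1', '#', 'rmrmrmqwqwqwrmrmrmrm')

A backreference is literal: `\1` must see the identical characters the first group matched.
Each match is replaced by '#'.

'#rm#qw##'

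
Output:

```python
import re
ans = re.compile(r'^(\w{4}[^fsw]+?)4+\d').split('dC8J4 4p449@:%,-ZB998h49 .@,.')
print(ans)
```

['', 'dC8J4 4p', '@:%,-ZB998h49 .@,.']

A `+?`/`*?`/`{m,n}?` starts at its minimum and grows only as far as needed for what follows to match.
Because the pattern has a capturing group, `split` also inserts each captured text between the pieces.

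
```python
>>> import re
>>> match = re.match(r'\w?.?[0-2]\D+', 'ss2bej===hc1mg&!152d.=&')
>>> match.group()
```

'ss2bej===hc'

This matches optionally a word character, then optionally any character; then a character in [0-2], then one or more of a non-digit.
`re.match` only tries the pattern at the start of the string.
The match spans [0:11] → 'ss2bej===hc'.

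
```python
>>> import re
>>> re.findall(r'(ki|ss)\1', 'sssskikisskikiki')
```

`\1` has to match the exact text group 1 already captured.
Scanning left to right: at [0:4] match 'ssss', group 1 = 'ss'; at [4:8] match 'kiki', group 1 = 'ki'; at [10:14] match 'kiki', group 1 = 'ki'.
`findall` collects group 1 from each match (3 total).

['ss', 'ki', 'ki']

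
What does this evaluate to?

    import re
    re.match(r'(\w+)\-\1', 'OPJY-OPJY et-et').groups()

('OPJY',)

`\1` has to match the exact text group 1 already captured.
`match` is anchored at position 0; if the pattern doesn't fit there, it returns None.
The match spans [0:9] → 'OPJY-OPJY'.
Captured: group 1 = 'OPJY'.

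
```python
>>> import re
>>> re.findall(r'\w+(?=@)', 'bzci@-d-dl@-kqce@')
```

Because the assertion is zero-width, the text it checks is not consumed and won't appear in the result.
Walking the string: at [0:4] → 'bzci'; at [8:10] → 'dl'; at [12:16] → 'kqce'.
`findall` yields the raw match text (3 of them) because the pattern has no groups.

['bzci', 'dl', 'kqce']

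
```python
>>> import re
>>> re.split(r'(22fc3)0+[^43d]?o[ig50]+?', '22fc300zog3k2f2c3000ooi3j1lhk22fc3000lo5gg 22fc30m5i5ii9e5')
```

With the lazy modifier that quantifier settles for the fewest repetitions that let the rest of the pattern succeed (the atoms after it are unaffected and can still be greedy).
The group in the pattern means `split` returns the separators' captures alongside the pieces.

['', '22fc3', '3k2f2c3000ooi3j1lhk', '22fc3', 'gg 22fc30m5i5ii9e5']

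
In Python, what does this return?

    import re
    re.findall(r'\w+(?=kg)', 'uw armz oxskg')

Lookahead/lookbehind check context without consuming it, so the matched span excludes the asserted characters.
Matches: at [8:11] → 'oxs'.
No capturing groups, so `findall` returns the 1 full match string.

['oxs']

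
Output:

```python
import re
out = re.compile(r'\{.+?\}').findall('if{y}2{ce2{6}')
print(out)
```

A `+?`/`*?`/`{m,n}?` starts at its minimum and grows only as far as needed for what follows to match.
No capturing groups, so `findall` returns the 2 full match strings.

['{y}', '{ce2{6}']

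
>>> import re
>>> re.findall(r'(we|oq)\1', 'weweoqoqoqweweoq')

['we', 'oq', 'we']

`\1` has to match the exact text group 1 already captured.
Scanning left to right: at [0:4] match 'wewe', group 1 = 'we'; at [4:8] match 'oqoq', group 1 = 'oq'; at [10:14] match 'wewe', group 1 = 'we'.
`findall` collects group 1 from each match (3 total).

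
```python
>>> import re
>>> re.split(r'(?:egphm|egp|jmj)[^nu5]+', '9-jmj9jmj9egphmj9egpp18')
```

['9-', '']

`split` removes every match and returns the 2 fragments in between.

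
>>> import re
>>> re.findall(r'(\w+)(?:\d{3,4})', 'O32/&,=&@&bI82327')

The pattern matches one or more of a word character (captured); then 3 to 4 of a digit (non-capturing group).
Walking the string: at [10:17] match 'bI82327', group 1 = 'bI82'.
Because there's exactly one group, `findall` drops the full match and keeps group 1 from the one hit.

['bI82']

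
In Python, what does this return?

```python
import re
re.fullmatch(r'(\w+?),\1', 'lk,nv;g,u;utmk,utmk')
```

The backreference `\1` re-matches whatever the first group consumed, character for character.
For `fullmatch`, every character of the input must be accounted for by the pattern.
Here the string isn't matched end-to-end, so the call returns None.

None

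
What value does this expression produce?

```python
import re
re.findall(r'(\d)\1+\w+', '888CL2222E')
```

['8']

The backreference `\1` re-matches whatever the first group consumed, character for character.
Walking the string: at [0:10] match '888CL2222E', group 1 = '8'.
`findall` collects group 1 from the one match (1 total).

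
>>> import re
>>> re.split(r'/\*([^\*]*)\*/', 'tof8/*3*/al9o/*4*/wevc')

['tof8', '3', 'al9o', '4', 'wevc']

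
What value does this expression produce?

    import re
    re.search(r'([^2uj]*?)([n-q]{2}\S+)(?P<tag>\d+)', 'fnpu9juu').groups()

The match spans [0:5] → 'fnpu9'.
Captured: group 1 = 'f', group 2 = 'npu', group 3 = '9'.

('f', 'npu', '9')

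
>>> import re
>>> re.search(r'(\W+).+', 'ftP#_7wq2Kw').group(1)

'#'

This matches one or more of a non-word character (captured); then one or more of any character.
`re.search` scans for the first position where the pattern succeeds.
The match spans [3:11] → '#_7wq2Kw'.
Captured: group 1 = '#'.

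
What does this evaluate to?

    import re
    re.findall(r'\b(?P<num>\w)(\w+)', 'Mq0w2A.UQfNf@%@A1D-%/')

[('M', 'q0w2A'), ('U', 'QfNf'), ('A', '1D')]

2 groups means each result is a tuple of 2 captured strings — 3 here.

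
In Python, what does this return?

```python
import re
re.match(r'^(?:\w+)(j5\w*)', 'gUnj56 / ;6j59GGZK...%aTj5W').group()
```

With `match`, the pattern is implicitly anchored at the beginning.
The match spans [0:6] → 'gUnj56'.

'gUnj56'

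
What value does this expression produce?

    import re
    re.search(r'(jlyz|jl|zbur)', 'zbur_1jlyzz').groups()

('zbur',)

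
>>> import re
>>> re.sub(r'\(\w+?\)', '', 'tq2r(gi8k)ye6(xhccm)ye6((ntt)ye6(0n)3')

`sub` substitutes '' at each match site.

'tq2rye6ye6(ye63'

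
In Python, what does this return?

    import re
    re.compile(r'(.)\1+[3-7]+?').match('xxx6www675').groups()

`\1` has to match the exact text group 1 already captured.
`re.match` only tries the pattern at the start of the string.
The match spans [0:4] → 'xxx6'.
Captured: group 1 = 'x'.

('x',)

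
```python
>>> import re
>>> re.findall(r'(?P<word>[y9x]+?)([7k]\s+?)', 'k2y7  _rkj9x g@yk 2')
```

This matches one or more of one of [y9x] (lazy) (captured as 'word'); then one of [7k], then one or more of whitespace (lazy) (captured).
Multiple groups make `findall` return tuples — one 2-tuple for each match.

[('y', '7 '), ('y', 'k ')]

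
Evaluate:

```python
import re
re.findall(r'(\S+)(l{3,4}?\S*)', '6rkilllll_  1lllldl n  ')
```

[('6rkill', 'lll_'), ('1l', 'llldl')]

This matches one or more of a non-whitespace character (captured); then 3 to 4 of the literal 'l' (lazy), then zero or more of a non-whitespace character (captured).
`findall` packs the 2 group values into a tuple for every match.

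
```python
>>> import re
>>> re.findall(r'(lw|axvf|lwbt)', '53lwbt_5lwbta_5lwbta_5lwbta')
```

['lw', 'lw', 'lw', 'lw']

`|` is ordered: at each position the engine commits to the first alternative that works.
`findall` collects group 1 from each match (4 total).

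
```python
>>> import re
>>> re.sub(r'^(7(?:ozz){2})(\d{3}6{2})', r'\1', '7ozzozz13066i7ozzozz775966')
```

This matches anchored at the start of the string; then the literal '7', then the literal 'ozz' repeated 2 times (captured); then exactly 3 of a digit, then exactly 2 of a literal '6' (captured).
Matches: at [0:12] → '7ozzozz13066'.
`\1` in the replacement pulls in group 1's text for each match.

'7ozzozzi7ozzozz775966'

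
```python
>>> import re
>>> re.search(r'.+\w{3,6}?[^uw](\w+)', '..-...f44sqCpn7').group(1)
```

'7'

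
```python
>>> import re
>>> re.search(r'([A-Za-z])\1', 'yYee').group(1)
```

The match spans [2:4] → 'ee'.
Captured: group 1 = 'e'.

'e'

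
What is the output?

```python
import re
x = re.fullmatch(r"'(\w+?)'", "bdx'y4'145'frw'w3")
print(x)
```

None

`re.fullmatch` requires the pattern to consume the entire string.
Here the string isn't matched end-to-end, so the call returns None.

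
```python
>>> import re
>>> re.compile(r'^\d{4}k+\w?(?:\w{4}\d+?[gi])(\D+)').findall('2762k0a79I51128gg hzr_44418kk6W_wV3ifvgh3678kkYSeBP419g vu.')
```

['g hzr_']

Pattern: anchored at the start of the string; then exactly 4 of a digit, then one or more of a literal 'k', then optionally a word character; then exactly 4 of a word character, then one or more of a digit (lazy), then one of [gi] (non-capturing group); then one or more of a non-digit (captured).
One capturing group, so `findall` returns just the captured substring from the one match — 1 in all.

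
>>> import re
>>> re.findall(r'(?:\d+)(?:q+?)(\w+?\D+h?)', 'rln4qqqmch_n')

With a single group, `findall` returns only what that group captured — 1 item.

['qqmch_n']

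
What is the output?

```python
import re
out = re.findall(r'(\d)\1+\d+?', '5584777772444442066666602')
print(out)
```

['5', '7', '4', '6']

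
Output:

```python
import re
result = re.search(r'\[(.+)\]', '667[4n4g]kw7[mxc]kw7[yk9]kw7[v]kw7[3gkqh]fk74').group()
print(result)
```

[4n4g]kw7[mxc]kw7[yk9]kw7[v]kw7[3gkqh]

`re.search` tries every starting position until one works.
The match spans [3:41] → '[4n4g]kw7[mxc]kw7[yk9]kw7[v]kw7[3gkqh]'.
Captured: group 1 = '4n4g]kw7[mxc]kw7[yk9]kw7[v]kw7[3gkqh'.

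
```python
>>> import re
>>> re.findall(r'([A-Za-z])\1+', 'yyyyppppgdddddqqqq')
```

['y', 'p', 'd', 'q']

After group 1 captures some text, `\1` only succeeds where that same text appears again.
With a single group, `findall` returns only what that group captured — 4 items.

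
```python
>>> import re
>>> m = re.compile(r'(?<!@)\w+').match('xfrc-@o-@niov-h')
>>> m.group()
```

'xfrc'

Because the assertion is negative and zero-width, positions next to the forbidden text are skipped.
`re.match` only tries the pattern at the start of the string.
The match spans [0:4] → 'xfrc'.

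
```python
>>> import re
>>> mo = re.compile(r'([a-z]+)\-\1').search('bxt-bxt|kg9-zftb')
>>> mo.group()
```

'bxt-bxt'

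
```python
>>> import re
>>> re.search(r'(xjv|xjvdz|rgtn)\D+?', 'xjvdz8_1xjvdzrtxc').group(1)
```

'xjv'

The match spans [0:4] → 'xjvd'.
Captured: group 1 = 'xjv'.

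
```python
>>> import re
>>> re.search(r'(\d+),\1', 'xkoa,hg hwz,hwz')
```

None

A backreference is literal: `\1` must see the identical characters the first group matched.
Here nothing in the string fits, so the call returns None.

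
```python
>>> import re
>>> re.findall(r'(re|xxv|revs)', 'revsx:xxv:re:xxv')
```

`|` is ordered: at each position the engine commits to the first alternative that works.
Matches: at [0:2] match 're', group 1 = 're'; at [6:9] match 'xxv', group 1 = 'xxv'; at [10:12] match 're', group 1 = 're'; at [13:16] match 'xxv', group 1 = 'xxv'.
Because there's exactly one group, `findall` drops the full match and keeps group 1 from each hit.

['re', 'xxv', 're', 'xxv']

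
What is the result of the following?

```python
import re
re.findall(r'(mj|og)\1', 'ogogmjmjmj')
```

['og', 'mj']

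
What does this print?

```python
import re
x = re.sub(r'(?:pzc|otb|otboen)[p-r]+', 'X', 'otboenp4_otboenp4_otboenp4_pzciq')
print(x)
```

Matches: at [0:7] → 'otboenp'; at [9:16] → 'otboenp'; at [18:25] → 'otboenp'.
Every occurrence is swapped for 'X'.

X4_X4_X4_pzciq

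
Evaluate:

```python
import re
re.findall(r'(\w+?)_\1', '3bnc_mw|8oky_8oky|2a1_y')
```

`\1` has to match the exact text group 1 already captured.
Walking the string: at [8:17] match '8oky_8oky', group 1 = '8oky'.
With a single group, `findall` returns only what that group captured — 1 item.

['8oky']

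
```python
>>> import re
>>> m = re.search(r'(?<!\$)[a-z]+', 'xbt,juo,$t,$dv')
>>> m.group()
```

'xbt'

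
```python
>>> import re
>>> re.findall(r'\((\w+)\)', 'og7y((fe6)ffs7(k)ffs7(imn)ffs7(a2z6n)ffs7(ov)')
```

Scanning left to right: at [5:10] match '(fe6)', group 1 = 'fe6'; at [14:17] match '(k)', group 1 = 'k'; at [21:26] match '(imn)', group 1 = 'imn'; at [30:37] match '(a2z6n)', group 1 = 'a2z6n'; at [41:45] match '(ov)', group 1 = 'ov'.
One capturing group, so `findall` returns just the captured substring from each match — 5 in all.

['fe6', 'k', 'imn', 'a2z6n', 'ov']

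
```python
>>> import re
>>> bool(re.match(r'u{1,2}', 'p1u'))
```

False

The pattern matches 1 to 2 of a literal 'u'.
`match` is anchored at position 0; if the pattern doesn't fit there, it returns None.
Here the pattern fails at index 0, so the call returns None, and `bool(None)` is False.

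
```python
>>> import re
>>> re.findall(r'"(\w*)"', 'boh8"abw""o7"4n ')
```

['abw', 'o7']

Because there's exactly one group, `findall` drops the full match and keeps group 1 from each hit.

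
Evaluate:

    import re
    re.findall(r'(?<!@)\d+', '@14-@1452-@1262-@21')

The negative lookahead/lookbehind blocks any match where the forbidden context is present.
Scanning left to right: at [2:3] → '4'; at [6:9] → '452'; at [12:15] → '262'; at [18:19] → '1'.
`findall` yields the raw match text (4 of them) because the pattern has no groups.

['4', '452', '262', '1']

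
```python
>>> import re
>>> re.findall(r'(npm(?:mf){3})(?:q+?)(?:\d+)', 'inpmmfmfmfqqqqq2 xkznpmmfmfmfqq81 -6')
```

Pattern: the literal 'npm', then the literal 'mf' repeated 3 times (captured); then one or more of a literal 'q' (lazy) (non-capturing group); then one or more of a digit (non-capturing group).
Scanning left to right: at [1:16] match 'npmmfmfmfqqqqq2', group 1 = 'npmmfmfmf'; at [20:33] match 'npmmfmfmfqq81', group 1 = 'npmmfmfmf'.
One capturing group, so `findall` returns just the captured substring from each match — 2 in all.

['npmmfmfmf', 'npmmfmfmf']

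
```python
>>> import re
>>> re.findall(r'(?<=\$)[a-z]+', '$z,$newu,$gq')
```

['z', 'newu', 'gq']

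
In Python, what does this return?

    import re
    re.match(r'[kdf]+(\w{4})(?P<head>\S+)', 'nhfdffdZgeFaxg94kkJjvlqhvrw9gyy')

`match` is anchored at position 0; if the pattern doesn't fit there, it returns None.
Here the string doesn't start with a match, so the call returns None.

None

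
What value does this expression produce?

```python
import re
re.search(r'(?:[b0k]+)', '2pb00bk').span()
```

Pattern: one or more of one of [b0k] (non-capturing group).
`search` walks the string left to right and returns the first match it finds.
The match spans [2:7] → 'b00bk'.

(2, 7)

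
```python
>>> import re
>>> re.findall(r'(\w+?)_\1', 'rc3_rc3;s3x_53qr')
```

`\1` is not a pattern — it's the concrete string captured by group 1, re-applied verbatim.
Scanning left to right: at [0:7] match 'rc3_rc3', group 1 = 'rc3'.
With a single group, `findall` returns only what that group captured — 1 item.

['rc3']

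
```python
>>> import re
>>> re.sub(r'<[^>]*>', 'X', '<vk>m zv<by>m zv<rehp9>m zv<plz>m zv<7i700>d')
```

`sub` substitutes 'X' at each match site.

'Xm zvXm zvXm zvXm zvXd'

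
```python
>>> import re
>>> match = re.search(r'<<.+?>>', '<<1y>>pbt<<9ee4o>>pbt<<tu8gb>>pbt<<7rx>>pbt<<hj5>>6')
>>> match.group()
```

A `+?`/`*?`/`{m,n}?` starts at its minimum and grows only as far as needed for what follows to match.
`re.search` tries every starting position until one works.
The match spans [0:6] → '<<1y>>'.

'<<1y>>'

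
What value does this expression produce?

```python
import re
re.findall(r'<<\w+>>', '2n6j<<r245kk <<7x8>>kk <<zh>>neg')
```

['<<7x8>>', '<<zh>>']

Matches: at [13:20] → '<<7x8>>'; at [23:29] → '<<zh>>'.
`findall` yields the raw match text (2 of them) because the pattern has no groups.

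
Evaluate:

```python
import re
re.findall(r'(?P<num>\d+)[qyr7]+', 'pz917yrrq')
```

This matches one or more of a digit (captured as 'num'); then one or more of one of [qyr7].
Scanning left to right: at [2:9] match '917yrrq', group 1 = '917'.
`findall` collects group 1 from the one match (1 total).

['917']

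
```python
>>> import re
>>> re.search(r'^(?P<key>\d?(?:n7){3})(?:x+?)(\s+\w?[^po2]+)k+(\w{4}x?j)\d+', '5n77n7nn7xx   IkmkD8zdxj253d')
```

This matches anchored at the start of the string; then optionally a digit, then the literal 'n7' repeated 3 times (captured as 'key'); then one or more of a literal 'x' (lazy) (non-capturing group); then one or more of whitespace, then optionally a word character, then one or more of any character except [po2] (captured); then one or more of a literal 'k'; then exactly 4 of a word character, then optionally a literal 'x', then the literal 'j' (captured); then one or more of a digit.
`re.search` tries every starting position until one works.
Here the pattern never matches, so the call returns None.

None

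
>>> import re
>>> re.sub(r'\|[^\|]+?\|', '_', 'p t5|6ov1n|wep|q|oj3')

Matches: at [4:11] → '|6ov1n|'; at [14:17] → '|q|'.
Every occurrence is swapped for '_'.

'p t5_wep_oj3'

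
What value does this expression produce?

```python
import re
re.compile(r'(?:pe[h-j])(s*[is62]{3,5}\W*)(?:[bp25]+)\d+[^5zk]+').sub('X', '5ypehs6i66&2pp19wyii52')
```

This matches the literal 'pe', then a character in [h-j] (non-capturing group); then zero or more of the literal 's', then 3 to 5 of one of [is62], then zero or more of a non-word character (captured); then one or more of one of [bp25] (non-capturing group); then one or more of a digit, then one or more of any character except [5zk].
Each match is replaced by 'X'.

'5yX52'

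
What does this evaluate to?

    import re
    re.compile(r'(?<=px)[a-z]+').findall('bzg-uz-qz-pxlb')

['lb']

The `(?=…)`/`(?<=…)` assertion just peeks at neighbouring text; it doesn't advance the match position.
Scanning left to right: at [12:14] → 'lb'.
Since nothing is captured, `findall` lists the 1 matched substring directly.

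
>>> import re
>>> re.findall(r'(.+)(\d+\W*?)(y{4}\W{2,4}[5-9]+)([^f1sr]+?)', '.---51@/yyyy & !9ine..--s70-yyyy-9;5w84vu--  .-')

[('.---5', '1@/', 'yyyy & !9', 'i')]

Pattern: one or more of any character (captured); then one or more of a digit, then zero or more of a non-word character (lazy) (captured); then exactly 4 of a literal 'y', then 2 to 4 of a non-word character, then one or more of a character in [5-9] (captured); then one or more of any character except [f1sr] (lazy) (captured).
Lazy quantifiers expand one character at a time until the remainder of the pattern can match.
Walking the string: at [0:18] match '.---51@/yyyy & !9i', groups = ('.---5', '1@/', 'yyyy & !9', 'i').
With 4 capturing groups, `findall` returns a 4-tuple per match.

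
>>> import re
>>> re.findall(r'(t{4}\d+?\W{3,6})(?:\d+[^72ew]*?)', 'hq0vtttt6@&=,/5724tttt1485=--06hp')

Pattern: exactly 4 of the literal 't', then one or more of a digit (lazy), then 3 to 6 of a non-word character (captured); then one or more of a digit, then zero or more of any character except [72ew] (lazy) (non-capturing group).
With the lazy modifier that quantifier settles for the fewest repetitions that let the rest of the pattern succeed (the atoms after it are unaffected and can still be greedy).
Scanning left to right: at [4:18] match 'tttt6@&=,/5724', group 1 = 'tttt6@&=,/'; at [18:31] match 'tttt1485=--06', group 1 = 'tttt1485=--'.
One capturing group, so `findall` returns just the captured substring from each match — 2 in all.

['tttt6@&=,/', 'tttt1485=--']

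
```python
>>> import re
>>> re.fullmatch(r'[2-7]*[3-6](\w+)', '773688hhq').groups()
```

('88hhq',)

The pattern matches zero or more of a character in [2-7], then a character in [3-6]; then one or more of a word character (captured).
For `fullmatch`, every character of the input must be accounted for by the pattern.
The match spans [0:9] → '773688hhq'.
Captured: group 1 = '88hhq'.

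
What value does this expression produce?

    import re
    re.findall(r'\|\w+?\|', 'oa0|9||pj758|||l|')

['|9|', '|pj758|', '|l|']

With no groups in the pattern, `findall` gives back each whole match — 3 here.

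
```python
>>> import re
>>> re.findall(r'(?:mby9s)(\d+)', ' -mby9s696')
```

['696']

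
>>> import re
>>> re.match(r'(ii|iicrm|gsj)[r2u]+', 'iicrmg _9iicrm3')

None

`re.match` only tries the pattern at the start of the string.
Here position 0 doesn't satisfy it, so the call returns None.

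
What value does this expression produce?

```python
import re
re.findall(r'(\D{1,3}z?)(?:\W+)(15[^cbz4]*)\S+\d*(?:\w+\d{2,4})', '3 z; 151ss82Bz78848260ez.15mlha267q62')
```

[(' z;', '151ss82B')]

This matches 1 to 3 of a non-digit, then optionally a literal 'z' (captured); then one or more of a non-word character (non-capturing group); then the literal '15', then zero or more of any character except [cbz4] (captured); then one or more of a non-whitespace character; then zero or more of a digit; then one or more of a word character, then 2 to 4 of a digit (non-capturing group).
`findall` packs the 2 group values into a tuple for every match.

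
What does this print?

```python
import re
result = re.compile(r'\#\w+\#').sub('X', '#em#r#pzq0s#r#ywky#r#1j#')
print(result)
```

Matches: at [0:4] → '#em#'; at [5:12] → '#pzq0s#'; at [13:19] → '#ywky#'; at [20:24] → '#1j#'.
Every occurrence is swapped for 'X'.

XrXrXrX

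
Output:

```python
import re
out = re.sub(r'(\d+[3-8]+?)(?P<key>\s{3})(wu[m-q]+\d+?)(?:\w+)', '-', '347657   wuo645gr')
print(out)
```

-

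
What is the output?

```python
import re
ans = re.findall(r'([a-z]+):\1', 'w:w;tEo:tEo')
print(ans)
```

A backreference is literal: `\1` must see the identical characters the first group matched.
Walking the string: at [0:3] match 'w:w', group 1 = 'w'.
Because there's exactly one group, `findall` drops the full match and keeps group 1 from the one hit.

['w']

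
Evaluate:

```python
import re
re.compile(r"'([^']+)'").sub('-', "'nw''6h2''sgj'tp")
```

Matches: at [0:4] → "'nw'"; at [4:9] → "'6h2'"; at [9:14] → "'sgj'".
`sub` substitutes '-' at each match site.

'---tp'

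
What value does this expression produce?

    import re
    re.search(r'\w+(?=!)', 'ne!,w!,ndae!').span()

(0, 2)

Because the assertion is zero-width, the text it checks is not consumed and won't appear in the result.
`search` walks the string left to right and returns the first match it finds.
The match spans [0:2] → 'ne'.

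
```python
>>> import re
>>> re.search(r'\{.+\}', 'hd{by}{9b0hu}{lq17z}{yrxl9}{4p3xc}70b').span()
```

(2, 34)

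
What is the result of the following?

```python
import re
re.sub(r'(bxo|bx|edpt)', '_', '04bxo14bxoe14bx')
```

'04_14_e14_'

Alternation isn't longest-match — the leftmost alternative that fits at this position is chosen.
`sub` substitutes '_' at each match site.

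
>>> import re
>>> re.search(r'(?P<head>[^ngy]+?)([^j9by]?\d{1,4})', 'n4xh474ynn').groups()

This matches one or more of any character except [ngy] (lazy) (captured as 'head'); then optionally any character except [j9by], then 1 to 4 of a digit (captured).
Unlike `match`, `search` isn't anchored — it looks for the pattern anywhere in the string.
The match spans [1:7] → '4xh474'.
Captured: group 1 = '4x', group 2 = 'h474'.

('4x', 'h474')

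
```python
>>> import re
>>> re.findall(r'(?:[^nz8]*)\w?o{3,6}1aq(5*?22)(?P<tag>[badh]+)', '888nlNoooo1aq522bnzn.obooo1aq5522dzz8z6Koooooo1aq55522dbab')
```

[('522', 'b'), ('5522', 'd'), ('55522', 'dbab')]

The pattern matches zero or more of any character except [nz8] (non-capturing group); then optionally a word character, then 3 to 6 of a literal 'o', then the literal '1aq'; then zero or more of the literal '5' (lazy), then the literal '22' (captured); then one or more of one of [badh] (captured as 'tag').
Matches: at [4:17] match 'lNoooo1aq522b', groups = ('522', 'b'); at [20:34] match '.obooo1aq5522d', groups = ('5522', 'd'); at [38:58] match '6Koooooo1aq55522dbab', groups = ('55522', 'dbab').
2 groups means each result is a tuple of 2 captured strings — 3 here.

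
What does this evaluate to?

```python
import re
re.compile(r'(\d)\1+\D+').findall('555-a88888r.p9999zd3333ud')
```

['5', '8', '9', '3']

`\1` has to match the exact text group 1 already captured.
Scanning left to right: at [0:5] match '555-a', group 1 = '5'; at [5:13] match '88888r.p', group 1 = '8'; at [13:19] match '9999zd', group 1 = '9'; at [19:25] match '3333ud', group 1 = '3'.
With a single group, `findall` returns only what that group captured — 4 items.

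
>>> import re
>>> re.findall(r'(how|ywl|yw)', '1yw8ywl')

Alternation isn't longest-match — the leftmost alternative that fits at this position is chosen.
`findall` collects group 1 from each match (2 total).

['yw', 'ywl']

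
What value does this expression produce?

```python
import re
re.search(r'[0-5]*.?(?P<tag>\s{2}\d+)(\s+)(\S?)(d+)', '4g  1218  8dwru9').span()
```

(0, 12)

Pattern: zero or more of a character in [0-5], then optionally any character; then exactly 2 of whitespace, then one or more of a digit (captured as 'tag'); then one or more of whitespace (captured); then optionally a non-whitespace character (captured); then one or more of a literal 'd' (captured).
The match spans [0:12] → '4g  1218  8d'.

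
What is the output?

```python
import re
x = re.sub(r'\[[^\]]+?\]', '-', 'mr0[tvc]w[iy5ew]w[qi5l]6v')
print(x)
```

Matches: at [3:8] → '[tvc]'; at [9:16] → '[iy5ew]'; at [17:23] → '[qi5l]'.
Each match is replaced by '-'.

mr0-w-w-6v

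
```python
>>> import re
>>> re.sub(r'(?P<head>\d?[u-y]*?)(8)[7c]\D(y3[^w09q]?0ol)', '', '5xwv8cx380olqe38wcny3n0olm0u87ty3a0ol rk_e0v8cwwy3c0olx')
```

'5xwv8cx380olqe38wcny3n0olm rk_e0v8cwwy3c0olx'

Pattern: optionally a digit, then zero or more of a character in [u-y] (lazy) (captured as 'head'); then a literal '8' (captured); then one of [7c], then a non-digit; then the literal 'y3', then optionally any character except [w09q], then the literal '0ol' (captured).
Matches: at [26:37] → '0u87ty3a0ol'.
Every occurrence is swapped for ''.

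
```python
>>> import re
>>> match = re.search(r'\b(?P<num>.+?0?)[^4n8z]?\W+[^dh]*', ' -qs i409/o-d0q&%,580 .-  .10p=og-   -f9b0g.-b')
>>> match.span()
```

The `?` after the quantifier makes it lazy — it takes as little as possible before letting the rest of the pattern try.
The match spans [2:12] → 'qs i409/o-'.

(2, 12)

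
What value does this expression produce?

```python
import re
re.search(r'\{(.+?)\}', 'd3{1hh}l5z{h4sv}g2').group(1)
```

'1hh'

`re.search` tries every starting position until one works.
The match spans [2:7] → '{1hh}'.
Captured: group 1 = '1hh'.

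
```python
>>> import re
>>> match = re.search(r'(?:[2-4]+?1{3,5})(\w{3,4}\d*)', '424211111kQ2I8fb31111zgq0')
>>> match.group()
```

Pattern: one or more of a character in [2-4] (lazy), then 3 to 5 of a literal '1' (non-capturing group); then 3 to 4 of a word character, then zero or more of a digit (captured).
The match spans [0:14] → '424211111kQ2I8'.

'424211111kQ2I8'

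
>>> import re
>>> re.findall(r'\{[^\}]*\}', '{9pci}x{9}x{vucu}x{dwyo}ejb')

['{9pci}', '{9}', '{vucu}', '{dwyo}']

Scanning left to right: at [0:6] → '{9pci}'; at [7:10] → '{9}'; at [11:17] → '{vucu}'; at [18:24] → '{dwyo}'.
With no groups in the pattern, `findall` gives back each whole match — 4 here.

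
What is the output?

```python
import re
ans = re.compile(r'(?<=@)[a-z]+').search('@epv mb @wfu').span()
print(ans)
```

The lookaround is zero-width — it requires the adjacent text to match without consuming it, so the asserted text isn't part of the match.
The match spans [1:4] → 'epv'.

(1, 4)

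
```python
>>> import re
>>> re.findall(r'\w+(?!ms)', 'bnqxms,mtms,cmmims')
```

['bnqxms', 'mtms', 'cmmims']

The negative lookahead/lookbehind blocks any match where the forbidden context is present.
`findall` yields the raw match text (3 of them) because the pattern has no groups.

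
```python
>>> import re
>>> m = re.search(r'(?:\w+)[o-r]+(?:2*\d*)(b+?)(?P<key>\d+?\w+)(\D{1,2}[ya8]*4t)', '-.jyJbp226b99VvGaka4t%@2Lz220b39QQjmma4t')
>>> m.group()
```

Pattern: one or more of a word character (non-capturing group); then one or more of a character in [o-r]; then zero or more of the literal '2', then zero or more of a digit (non-capturing group); then one or more of a literal 'b' (lazy) (captured); then one or more of a digit (lazy), then one or more of a word character (captured as 'key'); then 1 to 2 of a non-digit, then zero or more of one of [ya8], then the literal '4t' (captured).
`re.search` scans for the first position where the pattern succeeds.
The match spans [2:21] → 'jyJbp226b99VvGaka4t'.
Captured: group 1 = 'b', group 2 = '99VvGak', group 3 = 'a4t'.

'jyJbp226b99VvGaka4t'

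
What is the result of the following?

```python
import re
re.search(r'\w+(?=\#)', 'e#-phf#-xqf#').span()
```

The positive lookaround only admits positions where the adjacent text matches; those characters stay outside the span.
The match spans [0:1] → 'e'.

(0, 1)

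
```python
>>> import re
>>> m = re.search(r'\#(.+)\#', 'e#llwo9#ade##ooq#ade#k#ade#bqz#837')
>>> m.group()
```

'#llwo9#ade##ooq#ade#k#ade#bqz#'

The match spans [1:31] → '#llwo9#ade##ooq#ade#k#ade#bqz#'.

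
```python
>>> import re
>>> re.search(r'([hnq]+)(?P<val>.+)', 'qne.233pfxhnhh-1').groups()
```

('qn', 'e.233pfxhnhh-1')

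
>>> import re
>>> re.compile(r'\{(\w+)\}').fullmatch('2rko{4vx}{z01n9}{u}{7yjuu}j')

None

For `fullmatch`, every character of the input must be accounted for by the pattern.
Here there's no way to consume every character, so the call returns None.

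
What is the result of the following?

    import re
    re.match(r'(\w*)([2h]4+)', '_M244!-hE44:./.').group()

The pattern matches zero or more of a word character (captured); then one of [2h], then one or more of the literal '4' (captured).
`re.match` only tries the pattern at the start of the string.
The match spans [0:5] → '_M244'.
Captured: group 1 = '_M', group 2 = '244'.

'_M244'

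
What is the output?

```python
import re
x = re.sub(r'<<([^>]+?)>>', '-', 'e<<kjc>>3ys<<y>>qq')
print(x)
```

e-3ys-qq

Each match is replaced by '-'.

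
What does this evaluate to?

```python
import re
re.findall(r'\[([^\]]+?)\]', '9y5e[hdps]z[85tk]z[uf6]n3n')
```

Scanning left to right: at [4:10] match '[hdps]', group 1 = 'hdps'; at [11:17] match '[85tk]', group 1 = '85tk'; at [18:23] match '[uf6]', group 1 = 'uf6'.
With a single group, `findall` returns only what that group captured — 3 items.

['hdps', '85tk', 'uf6']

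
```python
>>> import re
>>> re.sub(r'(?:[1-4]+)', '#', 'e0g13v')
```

Each match is replaced by '#'.

'e0g#v'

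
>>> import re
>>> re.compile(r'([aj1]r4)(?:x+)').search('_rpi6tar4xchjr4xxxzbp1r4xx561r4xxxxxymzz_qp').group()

Pattern: one of [aj1], then the literal 'r4' (captured); then one or more of a literal 'x' (non-capturing group).
The match spans [6:10] → 'ar4x'.

'ar4x'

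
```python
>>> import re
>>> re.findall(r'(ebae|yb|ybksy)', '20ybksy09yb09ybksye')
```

['yb', 'yb', 'yb']

Branches in `(...|...)` are attempted left-to-right; the first branch that allows the whole pattern to succeed is taken.
Matches: at [2:4] match 'yb', group 1 = 'yb'; at [9:11] match 'yb', group 1 = 'yb'; at [13:15] match 'yb', group 1 = 'yb'.
Because there's exactly one group, `findall` drops the full match and keeps group 1 from each hit.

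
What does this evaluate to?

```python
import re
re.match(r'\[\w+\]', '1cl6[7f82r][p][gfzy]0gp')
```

`re.match` only tries the pattern at the start of the string.
Here position 0 doesn't satisfy it, so the call returns None.

None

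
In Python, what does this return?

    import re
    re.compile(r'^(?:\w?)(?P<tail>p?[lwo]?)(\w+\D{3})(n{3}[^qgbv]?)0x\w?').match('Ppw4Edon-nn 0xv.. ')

None

This matches anchored at the start of the string; then optionally a word character (non-capturing group); then optionally a literal 'p', then optionally one of [lwo] (captured as 'tail'); then one or more of a word character, then exactly 3 of a non-digit (captured); then exactly 3 of the literal 'n', then optionally any character except [qgbv] (captured); then the literal '0x', then optionally a word character.
`match` is anchored at position 0; if the pattern doesn't fit there, it returns None.
Here the pattern fails at index 0, so the call returns None.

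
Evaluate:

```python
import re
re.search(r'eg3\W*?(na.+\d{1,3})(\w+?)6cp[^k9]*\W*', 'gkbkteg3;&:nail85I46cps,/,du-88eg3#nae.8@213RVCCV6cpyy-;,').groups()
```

This matches the literal 'eg3', then zero or more of a non-word character (lazy); then the literal 'na', then one or more of any character, then 1 to 3 of a digit (captured); then one or more of a word character (lazy) (captured); then the literal '6cp', then zero or more of any character except [k9], then zero or more of a non-word character.
`search` walks the string left to right and returns the first match it finds.
The match spans [5:57] → 'eg3;&:nail85I46cps,/,du-88eg3#nae.8@213RVCCV6cpyy-;,'.
Captured: group 1 = 'nail85I46cps,/,du-88eg3#nae.8@213', group 2 = 'RVCCV'.

('nail85I46cps,/,du-88eg3#nae.8@213', 'RVCCV')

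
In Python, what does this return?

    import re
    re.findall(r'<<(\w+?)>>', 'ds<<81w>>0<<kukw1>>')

['81w', 'kukw1']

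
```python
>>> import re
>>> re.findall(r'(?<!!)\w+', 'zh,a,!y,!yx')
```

['zh', 'a', 'x']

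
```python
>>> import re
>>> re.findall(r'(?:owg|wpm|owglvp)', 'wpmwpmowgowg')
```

Matches: at [0:3] → 'wpm'; at [3:6] → 'wpm'; at [6:9] → 'owg'; at [9:12] → 'owg'.
Since nothing is captured, `findall` lists the 4 matched substrings directly.

['wpm', 'wpm', 'owg', 'owg']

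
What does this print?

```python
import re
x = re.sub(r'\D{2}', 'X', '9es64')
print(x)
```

This matches exactly 2 of a non-digit.
`sub` substitutes 'X' at each match site.

9X64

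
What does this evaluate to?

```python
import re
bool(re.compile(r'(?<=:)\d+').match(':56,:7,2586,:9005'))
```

`re.match` won't scan ahead — the pattern has to work from the very first character.
Here the pattern fails at index 0, so the call returns None, and `bool(None)` is False.

False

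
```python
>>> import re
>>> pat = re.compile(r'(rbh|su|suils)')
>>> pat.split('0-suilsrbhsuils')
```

['0-', 'su', 'ils', 'rbh', '', 'su', 'ils']

`|` is ordered: at each position the engine commits to the first alternative that works.
Matches to split on: at [2:4] → 'su'; at [7:10] → 'rbh'; at [10:12] → 'su'.
With a capturing group present, the delimiter's captured portion is kept in the result list.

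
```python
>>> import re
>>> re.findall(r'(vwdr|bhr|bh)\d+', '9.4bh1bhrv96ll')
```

['bh']

Because there's exactly one group, `findall` drops the full match and keeps group 1 from the one hit.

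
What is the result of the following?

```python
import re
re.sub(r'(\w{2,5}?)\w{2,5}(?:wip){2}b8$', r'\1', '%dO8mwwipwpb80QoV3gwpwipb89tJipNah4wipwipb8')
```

The pattern matches 2 to 5 of a word character (lazy) (captured); then 2 to 5 of a word character, then the literal 'wip' repeated 2 times, then the literal 'b8'; then anchored at the end.
Matches: at [25:43] → '89tJipNah4wipwipb8'.
`\1` in the replacement pulls in group 1's text for each match.

'%dO8mwwipwpb80QoV3gwpwipb89tJi'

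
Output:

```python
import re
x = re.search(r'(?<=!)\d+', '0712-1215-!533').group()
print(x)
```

The lookaround is zero-width — it requires the adjacent text to match without consuming it, so the asserted text isn't part of the match.
`search` walks the string left to right and returns the first match it finds.
The match spans [11:14] → '533'.

533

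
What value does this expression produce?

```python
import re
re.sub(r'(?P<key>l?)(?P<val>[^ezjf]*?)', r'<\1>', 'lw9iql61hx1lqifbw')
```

Pattern: optionally a literal 'l' (captured as 'key'); then zero or more of any character except [ezjf] (lazy) (captured as 'val').
Matches: at [0:1] → 'l'; at [1:1] → ''; at [1:2] → 'w'; at [2:2] → ''; at [2:3] → '9'; ….
The replacement refers to a captured group, so each match is rewritten using its own captured text.

'<l><><><><><><><><><l><><><><><><><><><><><l><><><><><>f<><><><><>'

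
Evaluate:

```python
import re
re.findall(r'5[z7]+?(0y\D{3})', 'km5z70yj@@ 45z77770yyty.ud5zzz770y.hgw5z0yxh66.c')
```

['0yj@@', '0yyty', '0y.hg']

The pattern matches a literal '5', then one or more of one of [z7] (lazy); then the literal '0y', then exactly 3 of a non-digit (captured).
Walking the string: at [2:10] match '5z70yj@@', group 1 = '0yj@@'; at [12:23] match '5z77770yyty', group 1 = '0yyty'; at [26:37] match '5zzz770y.hg', group 1 = '0y.hg'.
With a single group, `findall` returns only what that group captured — 3 items.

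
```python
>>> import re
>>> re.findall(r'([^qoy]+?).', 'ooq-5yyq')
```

A `+?`/`*?`/`{m,n}?` starts at its minimum and grows only as far as needed for what follows to match.
One capturing group, so `findall` returns just the captured substring from the one match — 1 in all.

['-']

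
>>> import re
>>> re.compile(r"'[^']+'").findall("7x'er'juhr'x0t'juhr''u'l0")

Matches: at [2:6] → "'er'"; at [10:15] → "'x0t'"; at [20:23] → "'u'".
With no groups in the pattern, `findall` gives back each whole match — 3 here.

["'er'", "'x0t'", "'u'"]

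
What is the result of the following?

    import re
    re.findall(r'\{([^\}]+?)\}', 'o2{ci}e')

Matches: at [2:6] match '{ci}', group 1 = 'ci'.
With a single group, `findall` returns only what that group captured — 1 item.

['ci']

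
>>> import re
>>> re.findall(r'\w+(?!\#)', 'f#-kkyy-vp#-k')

['kkyy', 'v', 'k']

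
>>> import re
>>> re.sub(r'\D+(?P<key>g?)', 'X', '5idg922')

'5X922'

`sub` substitutes 'X' at each match site.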